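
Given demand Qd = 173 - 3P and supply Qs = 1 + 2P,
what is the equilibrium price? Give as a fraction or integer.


At equilibrium, Qd = Qs.
173 - 3P = 1 + 2P
173 - 1 = 3P + 2P
172 = 5P
P* = 172/5 = 172/5

172/5


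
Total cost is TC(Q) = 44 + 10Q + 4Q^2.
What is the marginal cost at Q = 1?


MC = dTC/dQ = 10 + 2*4*Q
At Q = 1:
MC = 10 + 8*1
MC = 10 + 8 = 18

18


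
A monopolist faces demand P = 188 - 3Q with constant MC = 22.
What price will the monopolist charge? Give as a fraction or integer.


MR = 188 - 6Q
Set MR = MC: 188 - 6Q = 22
Q* = 83/3
Substitute into demand:
P* = 188 - 3*83/3 = 105

105


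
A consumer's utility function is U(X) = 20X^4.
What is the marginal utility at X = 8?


MU = dU/dX = 20*4*X^(4-1)
MU = 80*X^3
At X = 8:
MU = 80 * 8^3
MU = 80 * 512 = 40960

40960


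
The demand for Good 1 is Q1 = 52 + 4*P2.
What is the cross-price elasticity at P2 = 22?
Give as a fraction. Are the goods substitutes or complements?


dQ1/dP2 = 4
At P2 = 22: Q1 = 52 + 4*22 = 140
Exy = (dQ1/dP2)(P2/Q1) = 4 * 22 / 140 = 22/35
Since Exy > 0, the goods are substitutes.

22/35 (substitutes)


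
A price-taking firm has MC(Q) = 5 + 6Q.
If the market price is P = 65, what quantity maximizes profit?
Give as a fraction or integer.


In perfect competition, profit is maximized where P = MC.
65 = 5 + 6Q
60 = 6Q
Q* = 60/6 = 10

10


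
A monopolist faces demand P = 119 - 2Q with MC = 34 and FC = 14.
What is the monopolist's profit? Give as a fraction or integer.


MR = MC: 119 - 4Q = 34
Q* = 85/4
P* = 119 - 2*85/4 = 153/2
Profit = (P* - MC)*Q* - FC
= (153/2 - 34)*85/4 - 14
= 85/2*85/4 - 14
= 7225/8 - 14 = 7113/8

7113/8


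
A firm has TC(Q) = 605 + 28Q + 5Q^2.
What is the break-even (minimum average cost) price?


AC(Q) = 605/Q + 28 + 5Q
To minimize: dAC/dQ = -605/Q^2 + 5 = 0
Q^2 = 605/5 = 121
Q* = 11
Min AC = 605/11 + 28 + 5*11
Min AC = 55 + 28 + 55 = 138

138


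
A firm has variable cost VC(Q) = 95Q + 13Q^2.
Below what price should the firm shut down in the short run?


AVC(Q) = VC(Q)/Q = 95 + 13Q
AVC is increasing in Q, so minimum AVC is at Q -> 0+.
Min AVC = 95
The firm should shut down if P < 95.

95


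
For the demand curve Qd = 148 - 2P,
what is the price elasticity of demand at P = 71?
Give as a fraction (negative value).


dQ/dP = -2
At P = 71: Q = 148 - 2*71 = 6
E = (dQ/dP)(P/Q) = (-2)(71/6) = -71/3

-71/3


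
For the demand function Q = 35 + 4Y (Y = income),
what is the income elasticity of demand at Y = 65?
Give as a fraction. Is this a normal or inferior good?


dQ/dY = 4
At Y = 65: Q = 35 + 4*65 = 295
Ey = (dQ/dY)(Y/Q) = 4 * 65 / 295 = 52/59
Since Ey > 0, this is a normal good.

52/59 (normal good)


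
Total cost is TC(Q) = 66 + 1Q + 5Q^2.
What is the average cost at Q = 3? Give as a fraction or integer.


TC(3) = 66 + 1*3 + 5*3^2
TC(3) = 66 + 3 + 45 = 114
AC = TC/Q = 114/3 = 38

38


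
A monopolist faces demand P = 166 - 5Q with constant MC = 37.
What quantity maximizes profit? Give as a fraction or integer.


TR = P*Q = (166 - 5Q)Q = 166Q - 5Q^2
MR = dTR/dQ = 166 - 10Q
Set MR = MC:
166 - 10Q = 37
129 = 10Q
Q* = 129/10 = 129/10

129/10


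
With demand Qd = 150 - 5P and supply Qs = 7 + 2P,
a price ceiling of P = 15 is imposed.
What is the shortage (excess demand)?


At P = 15:
Qd = 150 - 5*15 = 75
Qs = 7 + 2*15 = 37
Shortage = Qd - Qs = 75 - 37 = 38

38


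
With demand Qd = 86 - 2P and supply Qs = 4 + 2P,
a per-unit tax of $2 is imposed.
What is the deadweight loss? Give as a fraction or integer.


Pre-tax equilibrium quantity: Q* = 45
Post-tax equilibrium quantity: Q_tax = 43
Reduction in quantity: Q* - Q_tax = 2
DWL = (1/2) * tax * (Q* - Q_tax)
DWL = (1/2) * 2 * 2 = 2

2


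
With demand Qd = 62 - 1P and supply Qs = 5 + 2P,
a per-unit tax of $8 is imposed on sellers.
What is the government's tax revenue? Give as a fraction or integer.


With tax on sellers, new supply: Qs' = 5 + 2(P - 8)
= 2P - 11
New equilibrium quantity:
Q_new = 113/3
Tax revenue = tax * Q_new = 8 * 113/3 = 904/3

904/3


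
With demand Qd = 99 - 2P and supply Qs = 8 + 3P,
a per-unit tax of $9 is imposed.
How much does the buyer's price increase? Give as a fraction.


With a per-unit tax, the buyer's price increase depends on relative slopes.
Supply slope: d = 3, Demand slope: b = 2
Buyer's price increase = d * tax / (b + d)
= 3 * 9 / (2 + 3)
= 27 / 5 = 27/5

27/5


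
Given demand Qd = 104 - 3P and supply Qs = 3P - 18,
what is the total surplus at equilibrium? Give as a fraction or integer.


Find equilibrium: 104 - 3P = 3P - 18
104 + 18 = 6P
P* = 122/6 = 61/3
Q* = 3*61/3 - 18 = 43
Inverse demand: P = 104/3 - Q/3, so P_max = 104/3
Inverse supply: P = 6 + Q/3, so P_min = 6
CS = (1/2) * 43 * (104/3 - 61/3) = 1849/6
PS = (1/2) * 43 * (61/3 - 6) = 1849/6
TS = CS + PS = 1849/6 + 1849/6 = 1849/3

1849/3


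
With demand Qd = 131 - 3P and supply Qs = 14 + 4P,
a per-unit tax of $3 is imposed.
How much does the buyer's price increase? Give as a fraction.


With a per-unit tax, the buyer's price increase depends on relative slopes.
Supply slope: d = 4, Demand slope: b = 3
Buyer's price increase = d * tax / (b + d)
= 4 * 3 / (3 + 4)
= 12 / 7 = 12/7

12/7


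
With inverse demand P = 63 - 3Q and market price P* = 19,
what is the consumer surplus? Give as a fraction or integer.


Maximum willingness to pay (at Q=0): P_max = 63
Quantity demanded at P* = 19:
Q* = (63 - 19)/3 = 44/3
CS = (1/2) * Q* * (P_max - P*)
CS = (1/2) * 44/3 * (63 - 19)
CS = (1/2) * 44/3 * 44 = 968/3

968/3


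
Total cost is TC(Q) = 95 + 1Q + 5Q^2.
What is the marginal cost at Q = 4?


MC = dTC/dQ = 1 + 2*5*Q
At Q = 4:
MC = 1 + 10*4
MC = 1 + 40 = 41

41


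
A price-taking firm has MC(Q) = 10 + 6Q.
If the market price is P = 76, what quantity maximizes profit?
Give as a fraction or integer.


In perfect competition, profit is maximized where P = MC.
76 = 10 + 6Q
66 = 6Q
Q* = 66/6 = 11

11


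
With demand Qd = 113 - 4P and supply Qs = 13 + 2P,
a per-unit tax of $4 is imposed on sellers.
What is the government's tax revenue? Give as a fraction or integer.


With tax on sellers, new supply: Qs' = 13 + 2(P - 4)
= 5 + 2P
New equilibrium quantity:
Q_new = 41
Tax revenue = tax * Q_new = 4 * 41 = 164

164


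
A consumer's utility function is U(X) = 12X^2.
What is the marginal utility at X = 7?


MU = dU/dX = 12*2*X^(2-1)
MU = 24*X^1
At X = 7:
MU = 24 * 7^1
MU = 24 * 7 = 168

168


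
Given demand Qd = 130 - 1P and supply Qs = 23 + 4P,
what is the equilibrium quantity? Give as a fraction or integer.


First find equilibrium price:
130 - 1P = 23 + 4P
P* = 107/5 = 107/5
Then substitute into demand:
Q* = 130 - 1 * 107/5 = 543/5

543/5


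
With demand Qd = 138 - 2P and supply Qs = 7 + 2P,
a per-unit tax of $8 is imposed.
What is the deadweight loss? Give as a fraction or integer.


Pre-tax equilibrium quantity: Q* = 145/2
Post-tax equilibrium quantity: Q_tax = 129/2
Reduction in quantity: Q* - Q_tax = 8
DWL = (1/2) * tax * (Q* - Q_tax)
DWL = (1/2) * 8 * 8 = 32

32


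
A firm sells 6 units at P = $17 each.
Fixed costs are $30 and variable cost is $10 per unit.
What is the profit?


Total Revenue = P * Q = 17 * 6 = $102
Total Cost = FC + VC*Q = 30 + 10*6 = $90
Profit = TR - TC = 102 - 90 = $12

$12


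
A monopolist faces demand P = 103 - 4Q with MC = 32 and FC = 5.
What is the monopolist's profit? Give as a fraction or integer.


MR = MC: 103 - 8Q = 32
Q* = 71/8
P* = 103 - 4*71/8 = 135/2
Profit = (P* - MC)*Q* - FC
= (135/2 - 32)*71/8 - 5
= 71/2*71/8 - 5
= 5041/16 - 5 = 4961/16

4961/16


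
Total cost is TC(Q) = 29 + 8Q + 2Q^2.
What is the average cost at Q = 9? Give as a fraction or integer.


TC(9) = 29 + 8*9 + 2*9^2
TC(9) = 29 + 72 + 162 = 263
AC = TC/Q = 263/9 = 263/9

263/9


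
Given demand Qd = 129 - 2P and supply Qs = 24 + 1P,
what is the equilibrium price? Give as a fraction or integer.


At equilibrium, Qd = Qs.
129 - 2P = 24 + 1P
129 - 24 = 2P + 1P
105 = 3P
P* = 105/3 = 35

35


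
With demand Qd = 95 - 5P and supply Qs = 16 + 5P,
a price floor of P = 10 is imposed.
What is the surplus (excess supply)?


At P = 10:
Qd = 95 - 5*10 = 45
Qs = 16 + 5*10 = 66
Surplus = Qs - Qd = 66 - 45 = 21

21


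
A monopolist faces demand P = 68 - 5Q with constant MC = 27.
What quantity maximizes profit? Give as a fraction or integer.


TR = P*Q = (68 - 5Q)Q = 68Q - 5Q^2
MR = dTR/dQ = 68 - 10Q
Set MR = MC:
68 - 10Q = 27
41 = 10Q
Q* = 41/10 = 41/10

41/10


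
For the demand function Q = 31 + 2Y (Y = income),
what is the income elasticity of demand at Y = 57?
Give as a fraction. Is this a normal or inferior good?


dQ/dY = 2
At Y = 57: Q = 31 + 2*57 = 145
Ey = (dQ/dY)(Y/Q) = 2 * 57 / 145 = 114/145
Since Ey > 0, this is a normal good.

114/145 (normal good)


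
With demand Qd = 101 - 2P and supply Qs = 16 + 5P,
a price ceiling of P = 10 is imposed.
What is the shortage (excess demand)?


At P = 10:
Qd = 101 - 2*10 = 81
Qs = 16 + 5*10 = 66
Shortage = Qd - Qs = 81 - 66 = 15

15


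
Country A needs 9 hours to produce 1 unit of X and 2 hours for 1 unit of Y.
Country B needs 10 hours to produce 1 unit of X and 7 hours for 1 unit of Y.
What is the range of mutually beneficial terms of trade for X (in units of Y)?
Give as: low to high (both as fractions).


Opportunity cost of X for Country A = hours_X / hours_Y = 9/2 = 9/2 units of Y
Opportunity cost of X for Country B = hours_X / hours_Y = 10/7 = 10/7 units of Y
Terms of trade must be between the two opportunity costs.
Range: 10/7 to 9/2

10/7 to 9/2


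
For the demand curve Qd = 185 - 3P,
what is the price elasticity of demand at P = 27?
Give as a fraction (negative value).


dQ/dP = -3
At P = 27: Q = 185 - 3*27 = 104
E = (dQ/dP)(P/Q) = (-3)(27/104) = -81/104

-81/104


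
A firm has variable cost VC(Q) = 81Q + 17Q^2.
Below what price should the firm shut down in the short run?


AVC(Q) = VC(Q)/Q = 81 + 17Q
AVC is increasing in Q, so minimum AVC is at Q -> 0+.
Min AVC = 81
The firm should shut down if P < 81.

81


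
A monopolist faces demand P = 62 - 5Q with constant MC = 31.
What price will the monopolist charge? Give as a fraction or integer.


MR = 62 - 10Q
Set MR = MC: 62 - 10Q = 31
Q* = 31/10
Substitute into demand:
P* = 62 - 5*31/10 = 93/2

93/2


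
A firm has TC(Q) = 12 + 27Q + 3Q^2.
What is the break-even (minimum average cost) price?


AC(Q) = 12/Q + 27 + 3Q
To minimize: dAC/dQ = -12/Q^2 + 3 = 0
Q^2 = 12/3 = 4
Q* = 2
Min AC = 12/2 + 27 + 3*2
Min AC = 6 + 27 + 6 = 39

39


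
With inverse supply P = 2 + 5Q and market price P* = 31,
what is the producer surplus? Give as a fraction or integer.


Minimum supply price (at Q=0): P_min = 2
Quantity supplied at P* = 31:
Q* = (31 - 2)/5 = 29/5
PS = (1/2) * Q* * (P* - P_min)
PS = (1/2) * 29/5 * (31 - 2)
PS = (1/2) * 29/5 * 29 = 841/10

841/10


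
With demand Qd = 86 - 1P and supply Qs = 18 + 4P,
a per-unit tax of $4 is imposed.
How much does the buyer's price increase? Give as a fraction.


With a per-unit tax, the buyer's price increase depends on relative slopes.
Supply slope: d = 4, Demand slope: b = 1
Buyer's price increase = d * tax / (b + d)
= 4 * 4 / (1 + 4)
= 16 / 5 = 16/5

16/5


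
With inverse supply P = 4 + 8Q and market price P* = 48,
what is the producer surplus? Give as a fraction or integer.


Minimum supply price (at Q=0): P_min = 4
Quantity supplied at P* = 48:
Q* = (48 - 4)/8 = 11/2
PS = (1/2) * Q* * (P* - P_min)
PS = (1/2) * 11/2 * (48 - 4)
PS = (1/2) * 11/2 * 44 = 121

121


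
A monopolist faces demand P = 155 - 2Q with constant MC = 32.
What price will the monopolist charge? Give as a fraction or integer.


MR = 155 - 4Q
Set MR = MC: 155 - 4Q = 32
Q* = 123/4
Substitute into demand:
P* = 155 - 2*123/4 = 187/2

187/2


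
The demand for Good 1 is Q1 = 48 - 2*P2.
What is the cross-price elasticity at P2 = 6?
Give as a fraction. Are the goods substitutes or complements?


dQ1/dP2 = -2
At P2 = 6: Q1 = 48 - 2*6 = 36
Exy = (dQ1/dP2)(P2/Q1) = -2 * 6 / 36 = -1/3
Since Exy < 0, the goods are complements.

-1/3 (complements)


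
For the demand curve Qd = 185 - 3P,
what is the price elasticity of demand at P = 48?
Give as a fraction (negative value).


dQ/dP = -3
At P = 48: Q = 185 - 3*48 = 41
E = (dQ/dP)(P/Q) = (-3)(48/41) = -144/41

-144/41


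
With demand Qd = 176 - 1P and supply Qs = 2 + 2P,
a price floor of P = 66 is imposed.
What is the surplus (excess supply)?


At P = 66:
Qd = 176 - 1*66 = 110
Qs = 2 + 2*66 = 134
Surplus = Qs - Qd = 134 - 110 = 24

24


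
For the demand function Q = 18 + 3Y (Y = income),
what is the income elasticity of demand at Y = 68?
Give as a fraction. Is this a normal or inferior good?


dQ/dY = 3
At Y = 68: Q = 18 + 3*68 = 222
Ey = (dQ/dY)(Y/Q) = 3 * 68 / 222 = 34/37
Since Ey > 0, this is a normal good.

34/37 (normal good)


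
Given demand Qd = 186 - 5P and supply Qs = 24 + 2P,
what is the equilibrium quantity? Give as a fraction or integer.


First find equilibrium price:
186 - 5P = 24 + 2P
P* = 162/7 = 162/7
Then substitute into demand:
Q* = 186 - 5 * 162/7 = 492/7

492/7


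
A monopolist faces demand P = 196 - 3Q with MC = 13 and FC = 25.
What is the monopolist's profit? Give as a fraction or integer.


MR = MC: 196 - 6Q = 13
Q* = 61/2
P* = 196 - 3*61/2 = 209/2
Profit = (P* - MC)*Q* - FC
= (209/2 - 13)*61/2 - 25
= 183/2*61/2 - 25
= 11163/4 - 25 = 11063/4

11063/4


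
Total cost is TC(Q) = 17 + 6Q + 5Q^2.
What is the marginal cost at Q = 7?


MC = dTC/dQ = 6 + 2*5*Q
At Q = 7:
MC = 6 + 10*7
MC = 6 + 70 = 76

76


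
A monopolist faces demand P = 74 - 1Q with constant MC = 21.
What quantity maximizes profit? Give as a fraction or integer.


TR = P*Q = (74 - 1Q)Q = 74Q - 1Q^2
MR = dTR/dQ = 74 - 2Q
Set MR = MC:
74 - 2Q = 21
53 = 2Q
Q* = 53/2 = 53/2

53/2


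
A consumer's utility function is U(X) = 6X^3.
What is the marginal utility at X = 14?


MU = dU/dX = 6*3*X^(3-1)
MU = 18*X^2
At X = 14:
MU = 18 * 14^2
MU = 18 * 196 = 3528

3528


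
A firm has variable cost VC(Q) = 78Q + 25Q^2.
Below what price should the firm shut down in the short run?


AVC(Q) = VC(Q)/Q = 78 + 25Q
AVC is increasing in Q, so minimum AVC is at Q -> 0+.
Min AVC = 78
The firm should shut down if P < 78.

78


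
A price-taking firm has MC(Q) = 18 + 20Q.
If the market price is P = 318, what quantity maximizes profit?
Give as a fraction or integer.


In perfect competition, profit is maximized where P = MC.
318 = 18 + 20Q
300 = 20Q
Q* = 300/20 = 15

15


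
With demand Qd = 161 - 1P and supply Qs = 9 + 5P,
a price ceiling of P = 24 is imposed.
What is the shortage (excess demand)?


At P = 24:
Qd = 161 - 1*24 = 137
Qs = 9 + 5*24 = 129
Shortage = Qd - Qs = 137 - 129 = 8

8


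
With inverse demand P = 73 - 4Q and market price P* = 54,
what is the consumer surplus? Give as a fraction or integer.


Maximum willingness to pay (at Q=0): P_max = 73
Quantity demanded at P* = 54:
Q* = (73 - 54)/4 = 19/4
CS = (1/2) * Q* * (P_max - P*)
CS = (1/2) * 19/4 * (73 - 54)
CS = (1/2) * 19/4 * 19 = 361/8

361/8


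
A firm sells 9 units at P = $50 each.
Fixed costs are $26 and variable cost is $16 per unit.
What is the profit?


Total Revenue = P * Q = 50 * 9 = $450
Total Cost = FC + VC*Q = 26 + 16*9 = $170
Profit = TR - TC = 450 - 170 = $280

$280


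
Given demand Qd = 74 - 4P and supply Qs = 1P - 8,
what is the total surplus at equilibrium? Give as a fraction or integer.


Find equilibrium: 74 - 4P = 1P - 8
74 + 8 = 5P
P* = 82/5 = 82/5
Q* = 1*82/5 - 8 = 42/5
Inverse demand: P = 37/2 - Q/4, so P_max = 37/2
Inverse supply: P = 8 + Q/1, so P_min = 8
CS = (1/2) * 42/5 * (37/2 - 82/5) = 441/50
PS = (1/2) * 42/5 * (82/5 - 8) = 882/25
TS = CS + PS = 441/50 + 882/25 = 441/10

441/10


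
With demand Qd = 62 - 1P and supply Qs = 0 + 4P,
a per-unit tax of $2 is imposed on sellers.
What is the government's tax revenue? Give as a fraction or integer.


With tax on sellers, new supply: Qs' = 0 + 4(P - 2)
= 4P - 8
New equilibrium quantity:
Q_new = 48
Tax revenue = tax * Q_new = 2 * 48 = 96

96


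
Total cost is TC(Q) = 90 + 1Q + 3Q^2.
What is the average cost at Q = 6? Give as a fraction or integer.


TC(6) = 90 + 1*6 + 3*6^2
TC(6) = 90 + 6 + 108 = 204
AC = TC/Q = 204/6 = 34

34


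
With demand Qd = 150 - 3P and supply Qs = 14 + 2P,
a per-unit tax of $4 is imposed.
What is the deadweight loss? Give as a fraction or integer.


Pre-tax equilibrium quantity: Q* = 342/5
Post-tax equilibrium quantity: Q_tax = 318/5
Reduction in quantity: Q* - Q_tax = 24/5
DWL = (1/2) * tax * (Q* - Q_tax)
DWL = (1/2) * 4 * 24/5 = 48/5

48/5


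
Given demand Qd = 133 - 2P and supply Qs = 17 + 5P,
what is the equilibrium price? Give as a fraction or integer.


At equilibrium, Qd = Qs.
133 - 2P = 17 + 5P
133 - 17 = 2P + 5P
116 = 7P
P* = 116/7 = 116/7

116/7


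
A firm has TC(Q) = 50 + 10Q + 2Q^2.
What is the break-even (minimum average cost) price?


AC(Q) = 50/Q + 10 + 2Q
To minimize: dAC/dQ = -50/Q^2 + 2 = 0
Q^2 = 50/2 = 25
Q* = 5
Min AC = 50/5 + 10 + 2*5
Min AC = 10 + 10 + 10 = 30

30


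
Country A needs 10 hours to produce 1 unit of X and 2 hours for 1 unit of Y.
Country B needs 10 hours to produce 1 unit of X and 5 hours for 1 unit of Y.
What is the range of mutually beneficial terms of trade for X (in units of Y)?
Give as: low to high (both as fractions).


Opportunity cost of X for Country A = hours_X / hours_Y = 10/2 = 5 units of Y
Opportunity cost of X for Country B = hours_X / hours_Y = 10/5 = 2 units of Y
Terms of trade must be between the two opportunity costs.
Range: 2 to 5

2 to 5


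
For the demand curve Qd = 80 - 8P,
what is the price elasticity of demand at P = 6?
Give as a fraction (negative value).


dQ/dP = -8
At P = 6: Q = 80 - 8*6 = 32
E = (dQ/dP)(P/Q) = (-8)(6/32) = -3/2

-3/2


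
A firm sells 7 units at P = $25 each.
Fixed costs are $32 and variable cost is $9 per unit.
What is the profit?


Total Revenue = P * Q = 25 * 7 = $175
Total Cost = FC + VC*Q = 32 + 9*7 = $95
Profit = TR - TC = 175 - 95 = $80

$80


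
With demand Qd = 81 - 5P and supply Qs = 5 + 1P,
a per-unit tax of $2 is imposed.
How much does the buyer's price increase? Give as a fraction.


With a per-unit tax, the buyer's price increase depends on relative slopes.
Supply slope: d = 1, Demand slope: b = 5
Buyer's price increase = d * tax / (b + d)
= 1 * 2 / (5 + 1)
= 2 / 6 = 1/3

1/3


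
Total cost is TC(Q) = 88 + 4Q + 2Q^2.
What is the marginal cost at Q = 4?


MC = dTC/dQ = 4 + 2*2*Q
At Q = 4:
MC = 4 + 4*4
MC = 4 + 16 = 20

20


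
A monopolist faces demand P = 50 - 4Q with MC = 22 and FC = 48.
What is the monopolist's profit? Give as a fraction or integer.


MR = MC: 50 - 8Q = 22
Q* = 7/2
P* = 50 - 4*7/2 = 36
Profit = (P* - MC)*Q* - FC
= (36 - 22)*7/2 - 48
= 14*7/2 - 48
= 49 - 48 = 1

1


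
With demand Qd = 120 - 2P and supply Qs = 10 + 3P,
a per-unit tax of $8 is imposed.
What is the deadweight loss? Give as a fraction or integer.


Pre-tax equilibrium quantity: Q* = 76
Post-tax equilibrium quantity: Q_tax = 332/5
Reduction in quantity: Q* - Q_tax = 48/5
DWL = (1/2) * tax * (Q* - Q_tax)
DWL = (1/2) * 8 * 48/5 = 192/5

192/5


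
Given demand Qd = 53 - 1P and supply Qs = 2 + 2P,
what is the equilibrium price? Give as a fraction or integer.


At equilibrium, Qd = Qs.
53 - 1P = 2 + 2P
53 - 2 = 1P + 2P
51 = 3P
P* = 51/3 = 17

17


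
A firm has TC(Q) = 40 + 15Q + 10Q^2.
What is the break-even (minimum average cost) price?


AC(Q) = 40/Q + 15 + 10Q
To minimize: dAC/dQ = -40/Q^2 + 10 = 0
Q^2 = 40/10 = 4
Q* = 2
Min AC = 40/2 + 15 + 10*2
Min AC = 20 + 15 + 20 = 55

55


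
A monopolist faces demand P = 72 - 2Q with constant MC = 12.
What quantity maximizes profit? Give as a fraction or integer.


TR = P*Q = (72 - 2Q)Q = 72Q - 2Q^2
MR = dTR/dQ = 72 - 4Q
Set MR = MC:
72 - 4Q = 12
60 = 4Q
Q* = 60/4 = 15

15


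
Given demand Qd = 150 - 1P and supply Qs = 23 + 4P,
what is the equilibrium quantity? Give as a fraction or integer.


First find equilibrium price:
150 - 1P = 23 + 4P
P* = 127/5 = 127/5
Then substitute into demand:
Q* = 150 - 1 * 127/5 = 623/5

623/5


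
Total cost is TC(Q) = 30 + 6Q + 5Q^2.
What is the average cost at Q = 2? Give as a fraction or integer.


TC(2) = 30 + 6*2 + 5*2^2
TC(2) = 30 + 12 + 20 = 62
AC = TC/Q = 62/2 = 31

31


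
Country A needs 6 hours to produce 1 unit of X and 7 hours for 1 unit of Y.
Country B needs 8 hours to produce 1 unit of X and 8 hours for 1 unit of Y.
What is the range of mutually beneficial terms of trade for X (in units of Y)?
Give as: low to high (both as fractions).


Opportunity cost of X for Country A = hours_X / hours_Y = 6/7 = 6/7 units of Y
Opportunity cost of X for Country B = hours_X / hours_Y = 8/8 = 1 units of Y
Terms of trade must be between the two opportunity costs.
Range: 6/7 to 1

6/7 to 1


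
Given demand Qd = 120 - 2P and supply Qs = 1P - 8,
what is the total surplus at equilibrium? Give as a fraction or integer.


Find equilibrium: 120 - 2P = 1P - 8
120 + 8 = 3P
P* = 128/3 = 128/3
Q* = 1*128/3 - 8 = 104/3
Inverse demand: P = 60 - Q/2, so P_max = 60
Inverse supply: P = 8 + Q/1, so P_min = 8
CS = (1/2) * 104/3 * (60 - 128/3) = 2704/9
PS = (1/2) * 104/3 * (128/3 - 8) = 5408/9
TS = CS + PS = 2704/9 + 5408/9 = 2704/3

2704/3


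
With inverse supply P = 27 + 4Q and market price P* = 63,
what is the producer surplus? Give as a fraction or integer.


Minimum supply price (at Q=0): P_min = 27
Quantity supplied at P* = 63:
Q* = (63 - 27)/4 = 9
PS = (1/2) * Q* * (P* - P_min)
PS = (1/2) * 9 * (63 - 27)
PS = (1/2) * 9 * 36 = 162

162


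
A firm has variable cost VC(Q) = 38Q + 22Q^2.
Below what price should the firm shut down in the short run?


AVC(Q) = VC(Q)/Q = 38 + 22Q
AVC is increasing in Q, so minimum AVC is at Q -> 0+.
Min AVC = 38
The firm should shut down if P < 38.

38


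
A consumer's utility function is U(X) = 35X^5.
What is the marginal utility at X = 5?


MU = dU/dX = 35*5*X^(5-1)
MU = 175*X^4
At X = 5:
MU = 175 * 5^4
MU = 175 * 625 = 109375

109375


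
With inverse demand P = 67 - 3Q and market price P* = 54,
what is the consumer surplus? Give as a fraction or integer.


Maximum willingness to pay (at Q=0): P_max = 67
Quantity demanded at P* = 54:
Q* = (67 - 54)/3 = 13/3
CS = (1/2) * Q* * (P_max - P*)
CS = (1/2) * 13/3 * (67 - 54)
CS = (1/2) * 13/3 * 13 = 169/6

169/6


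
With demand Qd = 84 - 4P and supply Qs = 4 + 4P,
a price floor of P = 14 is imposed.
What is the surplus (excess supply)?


At P = 14:
Qd = 84 - 4*14 = 28
Qs = 4 + 4*14 = 60
Surplus = Qs - Qd = 60 - 28 = 32

32


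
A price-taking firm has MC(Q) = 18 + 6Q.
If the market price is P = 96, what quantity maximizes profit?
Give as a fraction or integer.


In perfect competition, profit is maximized where P = MC.
96 = 18 + 6Q
78 = 6Q
Q* = 78/6 = 13

13


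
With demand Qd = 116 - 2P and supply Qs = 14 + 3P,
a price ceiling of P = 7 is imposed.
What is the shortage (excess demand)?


At P = 7:
Qd = 116 - 2*7 = 102
Qs = 14 + 3*7 = 35
Shortage = Qd - Qs = 102 - 35 = 67

67


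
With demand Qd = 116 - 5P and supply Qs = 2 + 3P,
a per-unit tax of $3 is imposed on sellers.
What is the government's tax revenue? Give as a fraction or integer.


With tax on sellers, new supply: Qs' = 2 + 3(P - 3)
= 3P - 7
New equilibrium quantity:
Q_new = 313/8
Tax revenue = tax * Q_new = 3 * 313/8 = 939/8

939/8


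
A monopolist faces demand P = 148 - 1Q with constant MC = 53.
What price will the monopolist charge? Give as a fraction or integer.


MR = 148 - 2Q
Set MR = MC: 148 - 2Q = 53
Q* = 95/2
Substitute into demand:
P* = 148 - 1*95/2 = 201/2

201/2


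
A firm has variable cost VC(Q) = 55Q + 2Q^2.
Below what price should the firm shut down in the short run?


AVC(Q) = VC(Q)/Q = 55 + 2Q
AVC is increasing in Q, so minimum AVC is at Q -> 0+.
Min AVC = 55
The firm should shut down if P < 55.

55


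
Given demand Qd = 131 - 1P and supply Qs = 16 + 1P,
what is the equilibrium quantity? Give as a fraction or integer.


First find equilibrium price:
131 - 1P = 16 + 1P
P* = 115/2 = 115/2
Then substitute into demand:
Q* = 131 - 1 * 115/2 = 147/2

147/2


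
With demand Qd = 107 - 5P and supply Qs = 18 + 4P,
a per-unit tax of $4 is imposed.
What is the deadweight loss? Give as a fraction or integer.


Pre-tax equilibrium quantity: Q* = 518/9
Post-tax equilibrium quantity: Q_tax = 146/3
Reduction in quantity: Q* - Q_tax = 80/9
DWL = (1/2) * tax * (Q* - Q_tax)
DWL = (1/2) * 4 * 80/9 = 160/9

160/9


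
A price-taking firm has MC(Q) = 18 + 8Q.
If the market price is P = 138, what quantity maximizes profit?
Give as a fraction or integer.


In perfect competition, profit is maximized where P = MC.
138 = 18 + 8Q
120 = 8Q
Q* = 120/8 = 15

15


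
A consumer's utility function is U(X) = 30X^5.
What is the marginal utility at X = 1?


MU = dU/dX = 30*5*X^(5-1)
MU = 150*X^4
At X = 1:
MU = 150 * 1^4
MU = 150 * 1 = 150

150


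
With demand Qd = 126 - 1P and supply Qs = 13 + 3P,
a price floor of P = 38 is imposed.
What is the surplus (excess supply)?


At P = 38:
Qd = 126 - 1*38 = 88
Qs = 13 + 3*38 = 127
Surplus = Qs - Qd = 127 - 88 = 39

39


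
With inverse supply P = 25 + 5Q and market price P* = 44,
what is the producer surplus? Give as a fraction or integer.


Minimum supply price (at Q=0): P_min = 25
Quantity supplied at P* = 44:
Q* = (44 - 25)/5 = 19/5
PS = (1/2) * Q* * (P* - P_min)
PS = (1/2) * 19/5 * (44 - 25)
PS = (1/2) * 19/5 * 19 = 361/10

361/10


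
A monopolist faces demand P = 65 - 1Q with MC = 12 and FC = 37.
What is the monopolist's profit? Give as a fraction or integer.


MR = MC: 65 - 2Q = 12
Q* = 53/2
P* = 65 - 1*53/2 = 77/2
Profit = (P* - MC)*Q* - FC
= (77/2 - 12)*53/2 - 37
= 53/2*53/2 - 37
= 2809/4 - 37 = 2661/4

2661/4


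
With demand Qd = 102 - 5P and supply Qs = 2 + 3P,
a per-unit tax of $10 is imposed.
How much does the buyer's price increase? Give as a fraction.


With a per-unit tax, the buyer's price increase depends on relative slopes.
Supply slope: d = 3, Demand slope: b = 5
Buyer's price increase = d * tax / (b + d)
= 3 * 10 / (5 + 3)
= 30 / 8 = 15/4

15/4


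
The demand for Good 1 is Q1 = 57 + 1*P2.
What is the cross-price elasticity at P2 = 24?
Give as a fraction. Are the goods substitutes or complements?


dQ1/dP2 = 1
At P2 = 24: Q1 = 57 + 1*24 = 81
Exy = (dQ1/dP2)(P2/Q1) = 1 * 24 / 81 = 8/27
Since Exy > 0, the goods are substitutes.

8/27 (substitutes)


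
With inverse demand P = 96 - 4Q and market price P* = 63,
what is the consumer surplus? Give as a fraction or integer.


Maximum willingness to pay (at Q=0): P_max = 96
Quantity demanded at P* = 63:
Q* = (96 - 63)/4 = 33/4
CS = (1/2) * Q* * (P_max - P*)
CS = (1/2) * 33/4 * (96 - 63)
CS = (1/2) * 33/4 * 33 = 1089/8

1089/8


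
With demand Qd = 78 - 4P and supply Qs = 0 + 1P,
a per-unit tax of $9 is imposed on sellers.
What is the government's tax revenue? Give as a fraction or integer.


With tax on sellers, new supply: Qs' = 0 + 1(P - 9)
= 1P - 9
New equilibrium quantity:
Q_new = 42/5
Tax revenue = tax * Q_new = 9 * 42/5 = 378/5

378/5


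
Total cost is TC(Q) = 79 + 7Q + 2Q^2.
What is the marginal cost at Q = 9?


MC = dTC/dQ = 7 + 2*2*Q
At Q = 9:
MC = 7 + 4*9
MC = 7 + 36 = 43

43


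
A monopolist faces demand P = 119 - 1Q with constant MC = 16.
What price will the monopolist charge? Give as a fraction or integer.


MR = 119 - 2Q
Set MR = MC: 119 - 2Q = 16
Q* = 103/2
Substitute into demand:
P* = 119 - 1*103/2 = 135/2

135/2


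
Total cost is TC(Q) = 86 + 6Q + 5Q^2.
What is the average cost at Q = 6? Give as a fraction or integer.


TC(6) = 86 + 6*6 + 5*6^2
TC(6) = 86 + 36 + 180 = 302
AC = TC/Q = 302/6 = 151/3

151/3


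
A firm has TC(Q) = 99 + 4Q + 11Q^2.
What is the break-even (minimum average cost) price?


AC(Q) = 99/Q + 4 + 11Q
To minimize: dAC/dQ = -99/Q^2 + 11 = 0
Q^2 = 99/11 = 9
Q* = 3
Min AC = 99/3 + 4 + 11*3
Min AC = 33 + 4 + 33 = 70

70


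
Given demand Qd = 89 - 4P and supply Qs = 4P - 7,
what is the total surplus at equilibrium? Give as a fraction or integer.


Find equilibrium: 89 - 4P = 4P - 7
89 + 7 = 8P
P* = 96/8 = 12
Q* = 4*12 - 7 = 41
Inverse demand: P = 89/4 - Q/4, so P_max = 89/4
Inverse supply: P = 7/4 + Q/4, so P_min = 7/4
CS = (1/2) * 41 * (89/4 - 12) = 1681/8
PS = (1/2) * 41 * (12 - 7/4) = 1681/8
TS = CS + PS = 1681/8 + 1681/8 = 1681/4

1681/4


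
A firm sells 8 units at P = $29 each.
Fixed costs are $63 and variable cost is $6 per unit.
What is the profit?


Total Revenue = P * Q = 29 * 8 = $232
Total Cost = FC + VC*Q = 63 + 6*8 = $111
Profit = TR - TC = 232 - 111 = $121

$121


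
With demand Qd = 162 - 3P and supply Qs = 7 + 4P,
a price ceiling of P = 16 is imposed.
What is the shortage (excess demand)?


At P = 16:
Qd = 162 - 3*16 = 114
Qs = 7 + 4*16 = 71
Shortage = Qd - Qs = 114 - 71 = 43

43


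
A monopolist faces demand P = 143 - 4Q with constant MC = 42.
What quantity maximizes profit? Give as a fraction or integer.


TR = P*Q = (143 - 4Q)Q = 143Q - 4Q^2
MR = dTR/dQ = 143 - 8Q
Set MR = MC:
143 - 8Q = 42
101 = 8Q
Q* = 101/8 = 101/8

101/8


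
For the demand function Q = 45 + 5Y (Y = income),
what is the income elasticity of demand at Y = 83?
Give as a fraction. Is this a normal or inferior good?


dQ/dY = 5
At Y = 83: Q = 45 + 5*83 = 460
Ey = (dQ/dY)(Y/Q) = 5 * 83 / 460 = 83/92
Since Ey > 0, this is a normal good.

83/92 (normal good)


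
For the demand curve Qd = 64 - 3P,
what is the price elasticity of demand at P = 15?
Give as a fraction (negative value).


dQ/dP = -3
At P = 15: Q = 64 - 3*15 = 19
E = (dQ/dP)(P/Q) = (-3)(15/19) = -45/19

-45/19


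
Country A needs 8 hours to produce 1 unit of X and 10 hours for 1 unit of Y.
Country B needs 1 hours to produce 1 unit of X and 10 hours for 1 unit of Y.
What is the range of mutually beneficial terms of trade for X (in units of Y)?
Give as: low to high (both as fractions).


Opportunity cost of X for Country A = hours_X / hours_Y = 8/10 = 4/5 units of Y
Opportunity cost of X for Country B = hours_X / hours_Y = 1/10 = 1/10 units of Y
Terms of trade must be between the two opportunity costs.
Range: 1/10 to 4/5

1/10 to 4/5


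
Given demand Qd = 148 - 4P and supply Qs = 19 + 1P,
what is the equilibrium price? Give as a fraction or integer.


At equilibrium, Qd = Qs.
148 - 4P = 19 + 1P
148 - 19 = 4P + 1P
129 = 5P
P* = 129/5 = 129/5

129/5


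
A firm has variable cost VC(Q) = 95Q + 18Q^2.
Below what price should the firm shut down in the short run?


AVC(Q) = VC(Q)/Q = 95 + 18Q
AVC is increasing in Q, so minimum AVC is at Q -> 0+.
Min AVC = 95
The firm should shut down if P < 95.

95


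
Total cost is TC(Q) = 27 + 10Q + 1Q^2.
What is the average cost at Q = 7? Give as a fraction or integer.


TC(7) = 27 + 10*7 + 1*7^2
TC(7) = 27 + 70 + 49 = 146
AC = TC/Q = 146/7 = 146/7

146/7


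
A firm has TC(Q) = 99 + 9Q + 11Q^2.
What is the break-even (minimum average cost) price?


AC(Q) = 99/Q + 9 + 11Q
To minimize: dAC/dQ = -99/Q^2 + 11 = 0
Q^2 = 99/11 = 9
Q* = 3
Min AC = 99/3 + 9 + 11*3
Min AC = 33 + 9 + 33 = 75

75


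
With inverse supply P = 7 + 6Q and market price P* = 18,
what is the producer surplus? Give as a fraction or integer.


Minimum supply price (at Q=0): P_min = 7
Quantity supplied at P* = 18:
Q* = (18 - 7)/6 = 11/6
PS = (1/2) * Q* * (P* - P_min)
PS = (1/2) * 11/6 * (18 - 7)
PS = (1/2) * 11/6 * 11 = 121/12

121/12


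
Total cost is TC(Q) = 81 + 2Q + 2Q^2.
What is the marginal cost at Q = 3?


MC = dTC/dQ = 2 + 2*2*Q
At Q = 3:
MC = 2 + 4*3
MC = 2 + 12 = 14

14


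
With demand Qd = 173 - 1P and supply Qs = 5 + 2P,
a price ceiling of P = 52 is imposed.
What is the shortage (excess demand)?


At P = 52:
Qd = 173 - 1*52 = 121
Qs = 5 + 2*52 = 109
Shortage = Qd - Qs = 121 - 109 = 12

12


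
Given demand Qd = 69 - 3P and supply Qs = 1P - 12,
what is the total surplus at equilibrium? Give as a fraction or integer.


Find equilibrium: 69 - 3P = 1P - 12
69 + 12 = 4P
P* = 81/4 = 81/4
Q* = 1*81/4 - 12 = 33/4
Inverse demand: P = 23 - Q/3, so P_max = 23
Inverse supply: P = 12 + Q/1, so P_min = 12
CS = (1/2) * 33/4 * (23 - 81/4) = 363/32
PS = (1/2) * 33/4 * (81/4 - 12) = 1089/32
TS = CS + PS = 363/32 + 1089/32 = 363/8

363/8


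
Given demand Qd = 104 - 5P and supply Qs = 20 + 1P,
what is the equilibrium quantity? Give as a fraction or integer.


First find equilibrium price:
104 - 5P = 20 + 1P
P* = 84/6 = 14
Then substitute into demand:
Q* = 104 - 5 * 14 = 34

34


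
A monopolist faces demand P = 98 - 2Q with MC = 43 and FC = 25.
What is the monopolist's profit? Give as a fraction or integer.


MR = MC: 98 - 4Q = 43
Q* = 55/4
P* = 98 - 2*55/4 = 141/2
Profit = (P* - MC)*Q* - FC
= (141/2 - 43)*55/4 - 25
= 55/2*55/4 - 25
= 3025/8 - 25 = 2825/8

2825/8


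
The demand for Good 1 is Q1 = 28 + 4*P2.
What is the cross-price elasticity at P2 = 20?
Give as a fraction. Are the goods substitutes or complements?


dQ1/dP2 = 4
At P2 = 20: Q1 = 28 + 4*20 = 108
Exy = (dQ1/dP2)(P2/Q1) = 4 * 20 / 108 = 20/27
Since Exy > 0, the goods are substitutes.

20/27 (substitutes)


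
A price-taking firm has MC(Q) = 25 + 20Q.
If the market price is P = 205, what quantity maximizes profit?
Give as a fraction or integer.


In perfect competition, profit is maximized where P = MC.
205 = 25 + 20Q
180 = 20Q
Q* = 180/20 = 9

9


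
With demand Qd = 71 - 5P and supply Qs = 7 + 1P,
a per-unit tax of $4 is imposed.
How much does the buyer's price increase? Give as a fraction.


With a per-unit tax, the buyer's price increase depends on relative slopes.
Supply slope: d = 1, Demand slope: b = 5
Buyer's price increase = d * tax / (b + d)
= 1 * 4 / (5 + 1)
= 4 / 6 = 2/3

2/3


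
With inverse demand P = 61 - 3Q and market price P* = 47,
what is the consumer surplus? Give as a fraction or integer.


Maximum willingness to pay (at Q=0): P_max = 61
Quantity demanded at P* = 47:
Q* = (61 - 47)/3 = 14/3
CS = (1/2) * Q* * (P_max - P*)
CS = (1/2) * 14/3 * (61 - 47)
CS = (1/2) * 14/3 * 14 = 98/3

98/3


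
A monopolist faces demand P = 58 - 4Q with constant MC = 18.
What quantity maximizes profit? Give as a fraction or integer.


TR = P*Q = (58 - 4Q)Q = 58Q - 4Q^2
MR = dTR/dQ = 58 - 8Q
Set MR = MC:
58 - 8Q = 18
40 = 8Q
Q* = 40/8 = 5

5


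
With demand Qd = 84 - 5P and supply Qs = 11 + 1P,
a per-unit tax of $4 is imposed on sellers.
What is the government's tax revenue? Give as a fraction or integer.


With tax on sellers, new supply: Qs' = 11 + 1(P - 4)
= 7 + 1P
New equilibrium quantity:
Q_new = 119/6
Tax revenue = tax * Q_new = 4 * 119/6 = 238/3

238/3


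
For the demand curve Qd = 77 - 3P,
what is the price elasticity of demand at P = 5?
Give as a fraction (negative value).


dQ/dP = -3
At P = 5: Q = 77 - 3*5 = 62
E = (dQ/dP)(P/Q) = (-3)(5/62) = -15/62

-15/62


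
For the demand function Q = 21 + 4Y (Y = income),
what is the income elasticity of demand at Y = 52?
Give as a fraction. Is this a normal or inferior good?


dQ/dY = 4
At Y = 52: Q = 21 + 4*52 = 229
Ey = (dQ/dY)(Y/Q) = 4 * 52 / 229 = 208/229
Since Ey > 0, this is a normal good.

208/229 (normal good)


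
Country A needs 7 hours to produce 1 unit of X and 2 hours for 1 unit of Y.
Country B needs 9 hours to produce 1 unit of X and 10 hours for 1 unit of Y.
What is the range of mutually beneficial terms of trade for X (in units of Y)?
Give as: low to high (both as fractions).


Opportunity cost of X for Country A = hours_X / hours_Y = 7/2 = 7/2 units of Y
Opportunity cost of X for Country B = hours_X / hours_Y = 9/10 = 9/10 units of Y
Terms of trade must be between the two opportunity costs.
Range: 9/10 to 7/2

9/10 to 7/2


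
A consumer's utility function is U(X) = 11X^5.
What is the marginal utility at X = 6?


MU = dU/dX = 11*5*X^(5-1)
MU = 55*X^4
At X = 6:
MU = 55 * 6^4
MU = 55 * 1296 = 71280

71280


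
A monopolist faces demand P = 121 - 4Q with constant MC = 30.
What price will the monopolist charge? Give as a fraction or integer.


MR = 121 - 8Q
Set MR = MC: 121 - 8Q = 30
Q* = 91/8
Substitute into demand:
P* = 121 - 4*91/8 = 151/2

151/2


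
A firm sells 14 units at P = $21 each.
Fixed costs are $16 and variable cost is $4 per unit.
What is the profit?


Total Revenue = P * Q = 21 * 14 = $294
Total Cost = FC + VC*Q = 16 + 4*14 = $72
Profit = TR - TC = 294 - 72 = $222

$222


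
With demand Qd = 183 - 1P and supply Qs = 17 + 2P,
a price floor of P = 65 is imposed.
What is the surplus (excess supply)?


At P = 65:
Qd = 183 - 1*65 = 118
Qs = 17 + 2*65 = 147
Surplus = Qs - Qd = 147 - 118 = 29

29


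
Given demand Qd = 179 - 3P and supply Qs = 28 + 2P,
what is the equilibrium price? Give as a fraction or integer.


At equilibrium, Qd = Qs.
179 - 3P = 28 + 2P
179 - 28 = 3P + 2P
151 = 5P
P* = 151/5 = 151/5

151/5


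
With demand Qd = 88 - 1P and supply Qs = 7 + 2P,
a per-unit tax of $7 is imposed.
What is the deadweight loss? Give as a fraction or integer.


Pre-tax equilibrium quantity: Q* = 61
Post-tax equilibrium quantity: Q_tax = 169/3
Reduction in quantity: Q* - Q_tax = 14/3
DWL = (1/2) * tax * (Q* - Q_tax)
DWL = (1/2) * 7 * 14/3 = 49/3

49/3


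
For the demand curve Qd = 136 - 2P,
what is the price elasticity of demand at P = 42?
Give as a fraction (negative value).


dQ/dP = -2
At P = 42: Q = 136 - 2*42 = 52
E = (dQ/dP)(P/Q) = (-2)(42/52) = -21/13

-21/13


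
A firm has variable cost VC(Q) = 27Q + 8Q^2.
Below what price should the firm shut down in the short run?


AVC(Q) = VC(Q)/Q = 27 + 8Q
AVC is increasing in Q, so minimum AVC is at Q -> 0+.
Min AVC = 27
The firm should shut down if P < 27.

27


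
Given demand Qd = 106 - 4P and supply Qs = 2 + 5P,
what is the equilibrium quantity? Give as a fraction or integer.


First find equilibrium price:
106 - 4P = 2 + 5P
P* = 104/9 = 104/9
Then substitute into demand:
Q* = 106 - 4 * 104/9 = 538/9

538/9


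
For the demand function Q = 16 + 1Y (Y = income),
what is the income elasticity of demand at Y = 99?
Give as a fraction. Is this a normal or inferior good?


dQ/dY = 1
At Y = 99: Q = 16 + 1*99 = 115
Ey = (dQ/dY)(Y/Q) = 1 * 99 / 115 = 99/115
Since Ey > 0, this is a normal good.

99/115 (normal good)


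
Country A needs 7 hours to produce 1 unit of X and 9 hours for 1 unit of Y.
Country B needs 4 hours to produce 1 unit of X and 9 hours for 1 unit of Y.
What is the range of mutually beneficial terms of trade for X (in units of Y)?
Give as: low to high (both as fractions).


Opportunity cost of X for Country A = hours_X / hours_Y = 7/9 = 7/9 units of Y
Opportunity cost of X for Country B = hours_X / hours_Y = 4/9 = 4/9 units of Y
Terms of trade must be between the two opportunity costs.
Range: 4/9 to 7/9

4/9 to 7/9


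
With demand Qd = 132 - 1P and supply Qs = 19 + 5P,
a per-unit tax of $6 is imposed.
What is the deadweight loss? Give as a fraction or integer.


Pre-tax equilibrium quantity: Q* = 679/6
Post-tax equilibrium quantity: Q_tax = 649/6
Reduction in quantity: Q* - Q_tax = 5
DWL = (1/2) * tax * (Q* - Q_tax)
DWL = (1/2) * 6 * 5 = 15

15


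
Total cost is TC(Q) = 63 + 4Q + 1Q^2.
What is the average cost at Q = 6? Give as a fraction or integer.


TC(6) = 63 + 4*6 + 1*6^2
TC(6) = 63 + 24 + 36 = 123
AC = TC/Q = 123/6 = 41/2

41/2


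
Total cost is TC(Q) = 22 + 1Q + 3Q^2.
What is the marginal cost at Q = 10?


MC = dTC/dQ = 1 + 2*3*Q
At Q = 10:
MC = 1 + 6*10
MC = 1 + 60 = 61

61


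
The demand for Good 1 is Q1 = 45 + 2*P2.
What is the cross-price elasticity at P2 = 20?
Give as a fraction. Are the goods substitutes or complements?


dQ1/dP2 = 2
At P2 = 20: Q1 = 45 + 2*20 = 85
Exy = (dQ1/dP2)(P2/Q1) = 2 * 20 / 85 = 8/17
Since Exy > 0, the goods are substitutes.

8/17 (substitutes)
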